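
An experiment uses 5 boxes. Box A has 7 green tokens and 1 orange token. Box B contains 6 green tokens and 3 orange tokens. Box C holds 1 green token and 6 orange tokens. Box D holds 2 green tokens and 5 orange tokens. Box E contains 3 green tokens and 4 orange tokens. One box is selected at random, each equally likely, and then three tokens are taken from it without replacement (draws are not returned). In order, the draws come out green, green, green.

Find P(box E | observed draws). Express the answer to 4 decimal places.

Under each hypothesis, the probability of the observed sequence is: P(data | box A) = (7/8)(6/7)(5/6) = 5/8; P(data | box B) = (6/9)(5/8)(4/7) = 5/21; P(data | box C) = (1/7)(0/6) = 0; P(data | box D) = (2/7)(1/6)(0/5) = 0; P(data | box E) = (3/7)(2/6)(1/5) = 1/35.
Weighting by the prior gives 1/5 · 5/8 = 1/8, 1/5 · 5/21 = 1/21, 1/5 · 0 = 0, 1/5 · 0 = 0, 1/5 · 1/35 = 1/175; with total 107/600.
So P(box E | data) = (1/175) / (107/600) = 24/749.

0.0320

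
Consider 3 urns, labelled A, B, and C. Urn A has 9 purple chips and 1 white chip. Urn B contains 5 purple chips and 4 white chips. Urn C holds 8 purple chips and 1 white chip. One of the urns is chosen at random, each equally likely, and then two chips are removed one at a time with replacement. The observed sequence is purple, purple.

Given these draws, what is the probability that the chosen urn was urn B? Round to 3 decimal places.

0.162

For each hypothesis, P(data | H) works out to: P(data | urn A) = (9/10)(9/10) = 0.81; P(data | urn B) = (5/9)(5/9) = 0.30864; P(data | urn C) = (8/9)(8/9) = 0.79012.
Multiplying each by its prior: 1/3 · 0.81 = 0.27, 1/3 · 0.30864 = 0.10288, 1/3 · 0.79012 = 0.26337; these sum to 0.63626.
Hence P(urn B | data) = (0.10288) / (0.63626) = 0.1617.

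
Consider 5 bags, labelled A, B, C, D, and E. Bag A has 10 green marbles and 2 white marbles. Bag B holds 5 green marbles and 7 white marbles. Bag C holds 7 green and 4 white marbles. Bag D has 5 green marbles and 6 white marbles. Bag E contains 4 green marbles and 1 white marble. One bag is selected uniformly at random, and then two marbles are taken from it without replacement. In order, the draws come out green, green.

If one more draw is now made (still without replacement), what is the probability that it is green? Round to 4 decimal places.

For each hypothesis, P(data | H) works out to: P(data | bag A) = (10/12)(9/11) = 0.68182; P(data | bag B) = (5/12)(4/11) = 0.15152; P(data | bag C) = (7/11)(6/10) = 0.38182; P(data | bag D) = (5/11)(4/10) = 0.18182; P(data | bag E) = (4/5)(3/4) = 0.6.
The prior-weighted likelihoods are 1/5 · 0.68182 = 0.13636, 1/5 · 0.15152 = 0.030303, 1/5 · 0.38182 = 0.076364, 1/5 · 0.18182 = 0.036364, 1/5 · 0.6 = 0.12; with total 0.39939.
Dividing through by the total gives posterior P(bag A | data) = 0.34143, P(bag B | data) = 0.075873, P(bag C | data) = 0.1912, P(bag D | data) = 0.091047, P(bag E | data) = 0.30046.
So P(green next | data) = Σ P(green next | H) P(H | data) = (4/5)(0.34143) + (3/10)(0.075873) + (5/9)(0.1912) + (1/3)(0.091047) + (2/3)(0.30046) = 0.63278.

0.6328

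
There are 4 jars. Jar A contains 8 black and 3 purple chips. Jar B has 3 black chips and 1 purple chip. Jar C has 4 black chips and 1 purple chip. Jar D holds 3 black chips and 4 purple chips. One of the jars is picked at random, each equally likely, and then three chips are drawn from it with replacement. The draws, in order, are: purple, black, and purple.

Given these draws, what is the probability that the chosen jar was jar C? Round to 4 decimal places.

0.1173

The likelihood of the observed sequence under each hypothesis: P(data | jar A) = (3/11)(8/11)(3/11) = 0.054095; P(data | jar B) = (1/4)(3/4)(1/4) = 0.046875; P(data | jar C) = (1/5)(4/5)(1/5) = 0.032; P(data | jar D) = (4/7)(3/7)(4/7) = 0.13994.
Multiplying each by its prior: 1/4 · 0.054095 = 0.013524, 1/4 · 0.046875 = 0.011719, 1/4 · 0.032 = 0.008, 1/4 · 0.13994 = 0.034985; summing to 0.068228.
Hence P(jar C | data) = (0.008) / (0.068228) = 0.11725.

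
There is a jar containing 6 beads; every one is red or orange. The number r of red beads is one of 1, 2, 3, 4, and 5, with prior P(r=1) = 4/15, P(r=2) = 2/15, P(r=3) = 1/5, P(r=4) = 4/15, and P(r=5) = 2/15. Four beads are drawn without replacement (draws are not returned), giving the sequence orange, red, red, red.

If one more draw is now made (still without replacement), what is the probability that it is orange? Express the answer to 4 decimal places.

0.4098

For each hypothesis, P(data | H) works out to: P(data | r = 1) = (5/6)(1/5)(0/4) = 0; P(data | r = 2) = (4/6)(2/5)(1/4)(0/3) = 0; P(data | r = 3) = (3/6)(3/5)(2/4)(1/3) = 1/20; P(data | r = 4) = (2/6)(4/5)(3/4)(2/3) = 2/15; P(data | r = 5) = (1/6)(5/5)(4/4)(3/3) = 1/6.
Multiplying each by its prior: 4/15 · 0 = 0, 2/15 · 0 = 0, 1/5 · 1/20 = 1/100, 4/15 · 2/15 = 8/225, 2/15 · 1/6 = 1/45; summing to 61/900.
Normalising, the posterior is P(r = 1 | data) = 0, P(r = 2 | data) = 0, P(r = 3 | data) = 9/61, P(r = 4 | data) = 32/61, P(r = 5 | data) = 20/61.
The predictive probability is P(orange next | data) = (1)(9/61) + (1/2)(32/61) + (0)(20/61) = 25/61.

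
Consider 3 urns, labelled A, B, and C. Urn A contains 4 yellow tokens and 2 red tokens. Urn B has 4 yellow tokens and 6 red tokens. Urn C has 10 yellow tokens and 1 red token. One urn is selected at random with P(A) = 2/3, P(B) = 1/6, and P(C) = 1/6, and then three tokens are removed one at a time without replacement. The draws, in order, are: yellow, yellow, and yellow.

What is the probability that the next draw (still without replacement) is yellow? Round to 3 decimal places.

0.582

The likelihood of the observed sequence under each hypothesis: P(data | urn A) = (4/6)(3/5)(2/4) = 1/5; P(data | urn B) = (4/10)(3/9)(2/8) = 1/30; P(data | urn C) = (10/11)(9/10)(8/9) = 8/11.
Multiplying each by its prior: 2/3 · 1/5 = 2/15, 1/6 · 1/30 = 1/180, 1/6 · 8/11 = 4/33; with total 103/396.
Normalising, the posterior is P(urn A | data) = 0.51262, P(urn B | data) = 0.021359, P(urn C | data) = 0.46602.
So P(yellow next | data) = Σ P(yellow next | H) P(H | data) = (1/3)(0.51262) + (1/7)(0.021359) + (7/8)(0.46602) = 0.58169.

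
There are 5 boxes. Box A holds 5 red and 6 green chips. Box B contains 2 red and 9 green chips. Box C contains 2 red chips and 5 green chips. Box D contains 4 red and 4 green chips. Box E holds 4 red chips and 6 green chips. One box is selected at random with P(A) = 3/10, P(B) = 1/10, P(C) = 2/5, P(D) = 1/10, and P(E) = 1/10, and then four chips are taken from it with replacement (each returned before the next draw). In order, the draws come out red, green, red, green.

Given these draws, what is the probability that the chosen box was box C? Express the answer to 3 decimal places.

0.338

Compute the likelihood of the observed sequence for each case: P(data | box A) = (5/11)(6/11)(5/11)(6/11) = 0.061471; P(data | box B) = (2/11)(9/11)(2/11)(9/11) = 0.02213; P(data | box C) = (2/7)(5/7)(2/7)(5/7) = 0.041649; P(data | box D) = (4/8)(4/8)(4/8)(4/8) = 0.0625; P(data | box E) = (4/10)(6/10)(4/10)(6/10) = 0.0576.
Weighting by the prior gives 3/10 · 0.061471 = 0.018441, 1/10 · 0.02213 = 0.002213, 2/5 · 0.041649 = 0.01666, 1/10 · 0.0625 = 0.00625, 1/10 · 0.0576 = 0.00576; with total 0.049324.
Therefore the posterior P(box C | data) = (0.01666) / (0.049324) = 0.33776.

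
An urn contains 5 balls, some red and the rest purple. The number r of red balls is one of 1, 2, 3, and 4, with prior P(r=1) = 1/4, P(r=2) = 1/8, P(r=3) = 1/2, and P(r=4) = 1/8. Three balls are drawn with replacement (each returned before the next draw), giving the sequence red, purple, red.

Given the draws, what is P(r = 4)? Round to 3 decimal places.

Compute the likelihood of the observed sequence for each case: P(data | r = 1) = (1/5)(4/5)(1/5) = 4/125; P(data | r = 2) = (2/5)(3/5)(2/5) = 12/125; P(data | r = 3) = (3/5)(2/5)(3/5) = 18/125; P(data | r = 4) = (4/5)(1/5)(4/5) = 16/125.
Weighting by the prior gives 1/4 · 4/125 = 1/125, 1/8 · 12/125 = 3/250, 1/2 · 18/125 = 9/125, 1/8 · 16/125 = 2/125; these sum to 27/250.
By Bayes' rule, P(r = 4 | data) = (2/125) / (27/250) = 4/27.

0.148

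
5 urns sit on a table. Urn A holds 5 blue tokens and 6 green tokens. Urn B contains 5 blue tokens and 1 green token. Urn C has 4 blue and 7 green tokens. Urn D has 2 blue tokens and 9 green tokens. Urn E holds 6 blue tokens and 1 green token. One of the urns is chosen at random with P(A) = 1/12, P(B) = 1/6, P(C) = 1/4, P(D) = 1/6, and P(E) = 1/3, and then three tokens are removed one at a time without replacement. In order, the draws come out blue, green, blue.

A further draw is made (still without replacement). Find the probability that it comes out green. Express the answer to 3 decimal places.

Under each hypothesis, the probability of the observed sequence is: P(data | urn A) = (5/11)(6/10)(4/9) = 0.12121; P(data | urn B) = (5/6)(1/5)(4/4) = 0.16667; P(data | urn C) = (4/11)(7/10)(3/9) = 0.084848; P(data | urn D) = (2/11)(9/10)(1/9) = 0.018182; P(data | urn E) = (6/7)(1/6)(5/5) = 0.14286.
The prior-weighted likelihoods are 1/12 · 0.12121 = 0.010101, 1/6 · 0.16667 = 0.027778, 1/4 · 0.084848 = 0.021212, 1/6 · 0.018182 = 0.0030303, 1/3 · 0.14286 = 0.047619; summing to 0.10974.
Dividing through by the total gives posterior P(urn A | data) = 0.092045, P(urn B | data) = 0.25312, P(urn C | data) = 0.19329, P(urn D | data) = 0.027613, P(urn E | data) = 0.43393.
So P(green next | data) = Σ P(green next | H) P(H | data) = (5/8)(0.092045) + (0)(0.25312) + (3/4)(0.19329) + (1)(0.027613) + (0)(0.43393) = 0.23011.

0.230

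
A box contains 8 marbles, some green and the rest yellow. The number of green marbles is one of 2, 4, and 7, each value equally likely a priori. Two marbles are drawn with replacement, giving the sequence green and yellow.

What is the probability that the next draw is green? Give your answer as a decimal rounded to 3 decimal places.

0.489

For each hypothesis, P(data | H) works out to: P(data | r = 2) = (2/8)(6/8) = 3/16; P(data | r = 4) = (4/8)(4/8) = 1/4; P(data | r = 7) = (7/8)(1/8) = 7/64.
Weighting by the prior gives 1/3 · 3/16 = 1/16, 1/3 · 1/4 = 1/12, 1/3 · 7/64 = 7/192; these sum to 35/192.
Normalising, the posterior is P(r = 2 | data) = 12/35, P(r = 4 | data) = 16/35, P(r = 7 | data) = 1/5.
Averaging over the posterior, P(green next | data) = (1/4)(12/35) + (1/2)(16/35) + (7/8)(1/5) = 137/280.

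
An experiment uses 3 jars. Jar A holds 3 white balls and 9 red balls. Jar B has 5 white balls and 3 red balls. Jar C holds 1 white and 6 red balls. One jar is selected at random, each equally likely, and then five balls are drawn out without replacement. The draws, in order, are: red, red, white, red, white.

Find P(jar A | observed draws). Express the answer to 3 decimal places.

0.641

Compute the likelihood of the observed sequence for each case: P(data | jar A) = (9/12)(8/11)(3/10)(7/9)(2/8) = 0.031818; P(data | jar B) = (3/8)(2/7)(5/6)(1/5)(4/4) = 0.017857; P(data | jar C) = (6/7)(5/6)(1/5)(4/4)(0/3) = 0.
The prior-weighted likelihoods are 1/3 · 0.031818 = 0.010606, 1/3 · 0.017857 = 0.0059524, 1/3 · 0 = 0; these sum to 0.016558.
So P(jar A | data) = (0.010606) / (0.016558) = 0.64052.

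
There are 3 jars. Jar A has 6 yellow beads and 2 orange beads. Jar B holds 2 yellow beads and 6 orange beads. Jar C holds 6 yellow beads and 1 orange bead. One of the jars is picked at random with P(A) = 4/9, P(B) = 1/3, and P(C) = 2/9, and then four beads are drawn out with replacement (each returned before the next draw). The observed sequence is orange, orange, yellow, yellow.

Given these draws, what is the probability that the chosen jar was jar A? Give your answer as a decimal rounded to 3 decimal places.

For each hypothesis, P(data | H) works out to: P(data | jar A) = (2/8)(2/8)(6/8)(6/8) = 0.035156; P(data | jar B) = (6/8)(6/8)(2/8)(2/8) = 0.035156; P(data | jar C) = (1/7)(1/7)(6/7)(6/7) = 0.014994.
The prior-weighted likelihoods are 4/9 · 0.035156 = 0.015625, 1/3 · 0.035156 = 0.011719, 2/9 · 0.014994 = 0.0033319; with total 0.030676.
By Bayes' rule, P(jar A | data) = (0.015625) / (0.030676) = 0.50936.

0.509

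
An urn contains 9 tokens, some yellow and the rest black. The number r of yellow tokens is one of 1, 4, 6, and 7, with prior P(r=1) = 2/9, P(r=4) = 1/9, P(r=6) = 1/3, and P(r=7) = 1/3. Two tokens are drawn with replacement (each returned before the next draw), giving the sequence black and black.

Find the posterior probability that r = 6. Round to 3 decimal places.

For each hypothesis, P(data | H) works out to: P(data | r = 1) = (8/9)(8/9) = 64/81; P(data | r = 4) = (5/9)(5/9) = 25/81; P(data | r = 6) = (3/9)(3/9) = 1/9; P(data | r = 7) = (2/9)(2/9) = 4/81.
The prior-weighted likelihoods are 2/9 · 64/81 = 128/729, 1/9 · 25/81 = 25/729, 1/3 · 1/9 = 1/27, 1/3 · 4/81 = 4/243; summing to 64/243.
So P(r = 6 | data) = (1/27) / (64/243) = 9/64.

0.141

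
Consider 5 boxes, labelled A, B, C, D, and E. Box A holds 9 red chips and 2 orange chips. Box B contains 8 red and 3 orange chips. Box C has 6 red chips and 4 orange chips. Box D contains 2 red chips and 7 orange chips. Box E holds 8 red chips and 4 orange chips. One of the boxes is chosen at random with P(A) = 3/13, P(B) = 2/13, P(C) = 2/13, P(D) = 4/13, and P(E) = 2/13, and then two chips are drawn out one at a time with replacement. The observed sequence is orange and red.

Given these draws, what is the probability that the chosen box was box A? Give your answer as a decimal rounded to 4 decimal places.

0.1815

The likelihood of the observed sequence under each hypothesis: P(data | box A) = (2/11)(9/11) = 0.14876; P(data | box B) = (3/11)(8/11) = 0.19835; P(data | box C) = (4/10)(6/10) = 0.24; P(data | box D) = (7/9)(2/9) = 0.17284; P(data | box E) = (4/12)(8/12) = 0.22222.
Weighting by the prior gives 3/13 · 0.14876 = 0.034329, 2/13 · 0.19835 = 0.030515, 2/13 · 0.24 = 0.036923, 4/13 · 0.17284 = 0.053181, 2/13 · 0.22222 = 0.034188; these sum to 0.18914.
Therefore the posterior P(box A | data) = (0.034329) / (0.18914) = 0.18151.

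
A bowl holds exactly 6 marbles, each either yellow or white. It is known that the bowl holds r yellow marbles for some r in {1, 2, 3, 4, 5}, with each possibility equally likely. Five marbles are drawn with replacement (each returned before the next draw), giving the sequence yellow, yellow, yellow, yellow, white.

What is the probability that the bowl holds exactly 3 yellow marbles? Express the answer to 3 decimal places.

0.168

For each hypothesis, P(data | H) works out to: P(data | r = 1) = (1/6)(1/6)(1/6)(1/6)(5/6) = 0.000643; P(data | r = 2) = (2/6)(2/6)(2/6)(2/6)(4/6) = 0.0082305; P(data | r = 3) = (3/6)(3/6)(3/6)(3/6)(3/6) = 0.03125; P(data | r = 4) = (4/6)(4/6)(4/6)(4/6)(2/6) = 0.065844; P(data | r = 5) = (5/6)(5/6)(5/6)(5/6)(1/6) = 0.080376.
Weighting by the prior gives 1/5 · 0.000643 = 0.0001286, 1/5 · 0.0082305 = 0.0016461, 1/5 · 0.03125 = 0.00625, 1/5 · 0.065844 = 0.013169, 1/5 · 0.080376 = 0.016075; summing to 0.037269.
Hence P(r = 3 | data) = (0.00625) / (0.037269) = 0.1677.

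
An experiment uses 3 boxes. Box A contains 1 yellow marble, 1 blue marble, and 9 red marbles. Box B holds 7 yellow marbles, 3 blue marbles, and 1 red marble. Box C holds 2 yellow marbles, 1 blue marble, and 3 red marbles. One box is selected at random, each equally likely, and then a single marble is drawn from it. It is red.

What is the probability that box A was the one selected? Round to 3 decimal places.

For each hypothesis, P(data | H) works out to: P(data | box A) = (9/11) = 9/11; P(data | box B) = (1/11) = 1/11; P(data | box C) = (3/6) = 1/2.
Multiplying each by its prior: 1/3 · 9/11 = 3/11, 1/3 · 1/11 = 1/33, 1/3 · 1/2 = 1/6; summing to 31/66.
So P(box A | data) = (3/11) / (31/66) = 18/31.

0.581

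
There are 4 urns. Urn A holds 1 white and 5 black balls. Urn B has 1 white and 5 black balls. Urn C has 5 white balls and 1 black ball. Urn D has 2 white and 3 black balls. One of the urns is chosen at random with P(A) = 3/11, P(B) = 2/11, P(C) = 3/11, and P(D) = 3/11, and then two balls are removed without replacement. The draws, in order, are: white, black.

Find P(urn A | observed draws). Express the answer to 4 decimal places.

0.2239

For each hypothesis, P(data | H) works out to: P(data | urn A) = (1/6)(5/5) = 1/6; P(data | urn B) = (1/6)(5/5) = 1/6; P(data | urn C) = (5/6)(1/5) = 1/6; P(data | urn D) = (2/5)(3/4) = 3/10.
The prior-weighted likelihoods are 3/11 · 1/6 = 1/22, 2/11 · 1/6 = 1/33, 3/11 · 1/6 = 1/22, 3/11 · 3/10 = 9/110; these sum to 67/330.
Therefore the posterior P(urn A | data) = (1/22) / (67/330) = 15/67.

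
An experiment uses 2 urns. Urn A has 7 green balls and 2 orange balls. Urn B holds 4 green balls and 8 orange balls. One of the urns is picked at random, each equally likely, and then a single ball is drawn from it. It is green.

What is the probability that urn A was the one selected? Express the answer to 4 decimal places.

For each hypothesis, P(data | H) works out to: P(data | urn A) = (7/9) = 7/9; P(data | urn B) = (4/12) = 1/3.
Multiplying each by its prior: 1/2 · 7/9 = 7/18, 1/2 · 1/3 = 1/6; summing to 5/9.
Therefore the posterior P(urn A | data) = (7/18) / (5/9) = 7/10.

0.7000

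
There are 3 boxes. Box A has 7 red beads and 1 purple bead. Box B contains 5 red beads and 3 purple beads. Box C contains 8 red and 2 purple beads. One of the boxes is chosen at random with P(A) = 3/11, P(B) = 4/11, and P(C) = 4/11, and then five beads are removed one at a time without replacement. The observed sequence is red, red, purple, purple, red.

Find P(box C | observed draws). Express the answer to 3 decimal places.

Compute the likelihood of the observed sequence for each case: P(data | box A) = (7/8)(6/7)(1/6)(0/5) = 0; P(data | box B) = (5/8)(4/7)(3/6)(2/5)(3/4) = 0.053571; P(data | box C) = (8/10)(7/9)(2/8)(1/7)(6/6) = 0.022222.
Weighting by the prior gives 3/11 · 0 = 0, 4/11 · 0.053571 = 0.019481, 4/11 · 0.022222 = 0.0080808; these sum to 0.027561.
By Bayes' rule, P(box C | data) = (0.0080808) / (0.027561) = 0.29319.

0.293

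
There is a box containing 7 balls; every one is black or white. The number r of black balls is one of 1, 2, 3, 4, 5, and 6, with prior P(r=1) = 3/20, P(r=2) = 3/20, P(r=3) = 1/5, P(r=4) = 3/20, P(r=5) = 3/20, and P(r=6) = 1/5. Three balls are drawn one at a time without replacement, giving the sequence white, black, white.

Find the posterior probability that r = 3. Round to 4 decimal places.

Under each hypothesis, the probability of the observed sequence is: P(data | r = 1) = (6/7)(1/6)(5/5) = 1/7; P(data | r = 2) = (5/7)(2/6)(4/5) = 4/21; P(data | r = 3) = (4/7)(3/6)(3/5) = 6/35; P(data | r = 4) = (3/7)(4/6)(2/5) = 4/35; P(data | r = 5) = (2/7)(5/6)(1/5) = 1/21; P(data | r = 6) = (1/7)(6/6)(0/5) = 0.
Weighting by the prior gives 3/20 · 1/7 = 3/140, 3/20 · 4/21 = 1/35, 1/5 · 6/35 = 6/175, 3/20 · 4/35 = 3/175, 3/20 · 1/21 = 1/140, 1/5 · 0 = 0; these sum to 19/175.
By Bayes' rule, P(r = 3 | data) = (6/175) / (19/175) = 6/19.

0.3158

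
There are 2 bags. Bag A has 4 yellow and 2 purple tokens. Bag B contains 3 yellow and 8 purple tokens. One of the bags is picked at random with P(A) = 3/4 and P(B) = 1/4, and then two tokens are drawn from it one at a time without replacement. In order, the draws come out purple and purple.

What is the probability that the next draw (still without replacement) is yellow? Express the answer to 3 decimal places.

Compute the likelihood of the observed sequence for each case: P(data | bag A) = (2/6)(1/5) = 1/15; P(data | bag B) = (8/11)(7/10) = 28/55.
The prior-weighted likelihoods are 3/4 · 1/15 = 1/20, 1/4 · 28/55 = 7/55; these sum to 39/220.
The posterior is then P(bag A | data) = 11/39, P(bag B | data) = 28/39.
Averaging over the posterior, P(yellow next | data) = (1)(11/39) + (1/3)(28/39) = 61/117.

0.521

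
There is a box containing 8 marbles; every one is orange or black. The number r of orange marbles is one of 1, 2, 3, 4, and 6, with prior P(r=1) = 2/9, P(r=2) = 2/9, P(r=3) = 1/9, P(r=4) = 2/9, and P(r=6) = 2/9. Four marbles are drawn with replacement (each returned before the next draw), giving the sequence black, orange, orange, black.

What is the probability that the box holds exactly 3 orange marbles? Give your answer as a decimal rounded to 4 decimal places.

0.1595

The likelihood of the observed sequence under each hypothesis: P(data | r = 1) = (7/8)(1/8)(1/8)(7/8) = 0.011963; P(data | r = 2) = (6/8)(2/8)(2/8)(6/8) = 0.035156; P(data | r = 3) = (5/8)(3/8)(3/8)(5/8) = 0.054932; P(data | r = 4) = (4/8)(4/8)(4/8)(4/8) = 0.0625; P(data | r = 6) = (2/8)(6/8)(6/8)(2/8) = 0.035156.
The prior-weighted likelihoods are 2/9 · 0.011963 = 0.0026584, 2/9 · 0.035156 = 0.0078125, 1/9 · 0.054932 = 0.0061035, 2/9 · 0.0625 = 0.013889, 2/9 · 0.035156 = 0.0078125; with total 0.038276.
Hence P(r = 3 | data) = (0.0061035) / (0.038276) = 0.15946.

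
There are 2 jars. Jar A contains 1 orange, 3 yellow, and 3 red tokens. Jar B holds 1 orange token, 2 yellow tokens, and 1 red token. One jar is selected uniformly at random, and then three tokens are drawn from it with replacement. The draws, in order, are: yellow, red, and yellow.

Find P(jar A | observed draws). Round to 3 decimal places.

0.557

Compute the likelihood of the observed sequence for each case: P(data | jar A) = (3/7)(3/7)(3/7) = 0.078717; P(data | jar B) = (2/4)(1/4)(2/4) = 0.0625.
Multiplying each by its prior: 1/2 · 0.078717 = 0.039359, 1/2 · 0.0625 = 0.03125; summing to 0.070609.
So P(jar A | data) = (0.039359) / (0.070609) = 0.55742.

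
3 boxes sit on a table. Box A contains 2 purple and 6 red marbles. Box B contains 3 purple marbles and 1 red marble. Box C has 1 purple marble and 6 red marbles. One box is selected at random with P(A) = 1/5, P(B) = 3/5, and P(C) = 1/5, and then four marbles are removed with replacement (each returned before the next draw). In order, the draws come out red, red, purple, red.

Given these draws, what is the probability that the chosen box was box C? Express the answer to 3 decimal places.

0.390

Under each hypothesis, the probability of the observed sequence is: P(data | box A) = (6/8)(6/8)(2/8)(6/8) = 0.10547; P(data | box B) = (1/4)(1/4)(3/4)(1/4) = 0.011719; P(data | box C) = (6/7)(6/7)(1/7)(6/7) = 0.089963.
The prior-weighted likelihoods are 1/5 · 0.10547 = 0.021094, 3/5 · 0.011719 = 0.0070313, 1/5 · 0.089963 = 0.017993; these sum to 0.046118.
By Bayes' rule, P(box C | data) = (0.017993) / (0.046118) = 0.39014.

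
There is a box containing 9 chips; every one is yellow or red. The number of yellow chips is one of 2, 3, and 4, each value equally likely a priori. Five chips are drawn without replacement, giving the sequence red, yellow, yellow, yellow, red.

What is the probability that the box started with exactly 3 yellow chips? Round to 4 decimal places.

0.2727

The likelihood of the observed sequence under each hypothesis: P(data | r = 2) = (7/9)(2/8)(1/7)(0/6) = 0; P(data | r = 3) = (6/9)(3/8)(2/7)(1/6)(5/5) = 1/84; P(data | r = 4) = (5/9)(4/8)(3/7)(2/6)(4/5) = 2/63.
The prior-weighted likelihoods are 1/3 · 0 = 0, 1/3 · 1/84 = 1/252, 1/3 · 2/63 = 2/189; summing to 11/756.
By Bayes' rule, P(r = 3 | data) = (1/252) / (11/756) = 3/11.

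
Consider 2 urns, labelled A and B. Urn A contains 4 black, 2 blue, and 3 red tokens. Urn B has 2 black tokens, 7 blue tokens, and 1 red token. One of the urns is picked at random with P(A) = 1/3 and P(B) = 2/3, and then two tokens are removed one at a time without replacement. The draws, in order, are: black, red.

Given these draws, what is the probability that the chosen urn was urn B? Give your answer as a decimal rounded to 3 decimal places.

0.211

Compute the likelihood of the observed sequence for each case: P(data | urn A) = (4/9)(3/8) = 1/6; P(data | urn B) = (2/10)(1/9) = 1/45.
Weighting by the prior gives 1/3 · 1/6 = 1/18, 2/3 · 1/45 = 2/135; with total 19/270.
So P(urn B | data) = (2/135) / (19/270) = 4/19.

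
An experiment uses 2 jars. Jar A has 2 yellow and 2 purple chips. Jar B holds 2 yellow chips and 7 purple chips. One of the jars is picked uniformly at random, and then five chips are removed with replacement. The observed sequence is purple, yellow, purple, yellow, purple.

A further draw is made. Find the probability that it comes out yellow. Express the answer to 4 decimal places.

For each hypothesis, P(data | H) works out to: P(data | jar A) = (2/4)(2/4)(2/4)(2/4)(2/4) = 0.03125; P(data | jar B) = (7/9)(2/9)(7/9)(2/9)(7/9) = 0.023235.
The prior-weighted likelihoods are 1/2 · 0.03125 = 0.015625, 1/2 · 0.023235 = 0.011617; summing to 0.027242.
Dividing through by the total gives posterior P(jar A | data) = 0.57355, P(jar B | data) = 0.42645.
Averaging over the posterior, P(yellow next | data) = (1/2)(0.57355) + (2/9)(0.42645) = 0.38154.

0.3815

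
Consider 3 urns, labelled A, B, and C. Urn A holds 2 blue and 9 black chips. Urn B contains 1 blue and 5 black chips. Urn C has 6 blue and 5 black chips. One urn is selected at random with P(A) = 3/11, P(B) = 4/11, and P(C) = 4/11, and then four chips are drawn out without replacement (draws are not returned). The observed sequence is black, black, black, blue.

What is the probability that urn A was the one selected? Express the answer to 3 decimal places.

The likelihood of the observed sequence under each hypothesis: P(data | urn A) = (9/11)(8/10)(7/9)(2/8) = 0.12727; P(data | urn B) = (5/6)(4/5)(3/4)(1/3) = 0.16667; P(data | urn C) = (5/11)(4/10)(3/9)(6/8) = 0.045455.
Multiplying each by its prior: 3/11 · 0.12727 = 0.034711, 4/11 · 0.16667 = 0.060606, 4/11 · 0.045455 = 0.016529; with total 0.11185.
Hence P(urn A | data) = (0.034711) / (0.11185) = 0.31034.

0.310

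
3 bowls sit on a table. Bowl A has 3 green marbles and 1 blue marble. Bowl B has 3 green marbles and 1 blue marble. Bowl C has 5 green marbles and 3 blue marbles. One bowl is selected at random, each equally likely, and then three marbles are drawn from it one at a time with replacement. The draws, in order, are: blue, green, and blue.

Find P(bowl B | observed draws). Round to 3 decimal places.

Under each hypothesis, the probability of the observed sequence is: P(data | bowl A) = (1/4)(3/4)(1/4) = 3/64; P(data | bowl B) = (1/4)(3/4)(1/4) = 3/64; P(data | bowl C) = (3/8)(5/8)(3/8) = 45/512.
Weighting by the prior gives 1/3 · 3/64 = 1/64, 1/3 · 3/64 = 1/64, 1/3 · 45/512 = 15/512; with total 31/512.
Therefore the posterior P(bowl B | data) = (1/64) / (31/512) = 8/31.

0.258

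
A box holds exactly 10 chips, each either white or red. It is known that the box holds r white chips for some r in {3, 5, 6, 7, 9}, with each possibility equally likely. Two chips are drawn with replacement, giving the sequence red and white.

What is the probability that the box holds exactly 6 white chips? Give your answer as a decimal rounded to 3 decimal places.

Compute the likelihood of the observed sequence for each case: P(data | r = 3) = (7/10)(3/10) = 21/100; P(data | r = 5) = (5/10)(5/10) = 1/4; P(data | r = 6) = (4/10)(6/10) = 6/25; P(data | r = 7) = (3/10)(7/10) = 21/100; P(data | r = 9) = (1/10)(9/10) = 9/100.
Multiplying each by its prior: 1/5 · 21/100 = 21/500, 1/5 · 1/4 = 1/20, 1/5 · 6/25 = 6/125, 1/5 · 21/100 = 21/500, 1/5 · 9/100 = 9/500; with total 1/5.
Hence P(r = 6 | data) = (6/125) / (1/5) = 6/25.

0.240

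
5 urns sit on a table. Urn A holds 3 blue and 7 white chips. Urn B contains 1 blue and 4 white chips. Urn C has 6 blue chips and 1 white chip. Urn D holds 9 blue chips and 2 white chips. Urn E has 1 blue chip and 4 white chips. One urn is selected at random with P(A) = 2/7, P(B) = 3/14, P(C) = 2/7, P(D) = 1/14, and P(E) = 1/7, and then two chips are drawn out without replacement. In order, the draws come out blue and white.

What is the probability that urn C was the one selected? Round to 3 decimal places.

For each hypothesis, P(data | H) works out to: P(data | urn A) = (3/10)(7/9) = 0.23333; P(data | urn B) = (1/5)(4/4) = 0.2; P(data | urn C) = (6/7)(1/6) = 0.14286; P(data | urn D) = (9/11)(2/10) = 0.16364; P(data | urn E) = (1/5)(4/4) = 0.2.
Weighting by the prior gives 2/7 · 0.23333 = 0.066667, 3/14 · 0.2 = 0.042857, 2/7 · 0.14286 = 0.040816, 1/14 · 0.16364 = 0.011688, 1/7 · 0.2 = 0.028571; with total 0.1906.
Therefore the posterior P(urn C | data) = (0.040816) / (0.1906) = 0.21415.

0.214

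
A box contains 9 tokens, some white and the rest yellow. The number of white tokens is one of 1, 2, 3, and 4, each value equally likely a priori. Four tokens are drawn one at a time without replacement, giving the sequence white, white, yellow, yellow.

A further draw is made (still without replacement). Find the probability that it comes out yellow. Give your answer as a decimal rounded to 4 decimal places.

0.7381

Under each hypothesis, the probability of the observed sequence is: P(data | r = 1) = (1/9)(0/8) = 0; P(data | r = 2) = (2/9)(1/8)(7/7)(6/6) = 1/36; P(data | r = 3) = (3/9)(2/8)(6/7)(5/6) = 5/84; P(data | r = 4) = (4/9)(3/8)(5/7)(4/6) = 5/63.
The prior-weighted likelihoods are 1/4 · 0 = 0, 1/4 · 1/36 = 1/144, 1/4 · 5/84 = 5/336, 1/4 · 5/63 = 5/252; these sum to 1/24.
Dividing through by the total gives posterior P(r = 1 | data) = 0, P(r = 2 | data) = 1/6, P(r = 3 | data) = 5/14, P(r = 4 | data) = 10/21.
Averaging over the posterior, P(yellow next | data) = (1)(1/6) + (4/5)(5/14) + (3/5)(10/21) = 31/42.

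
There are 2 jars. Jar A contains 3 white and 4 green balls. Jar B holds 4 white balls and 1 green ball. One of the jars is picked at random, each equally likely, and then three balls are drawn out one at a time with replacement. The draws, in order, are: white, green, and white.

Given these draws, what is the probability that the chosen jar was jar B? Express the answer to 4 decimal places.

Under each hypothesis, the probability of the observed sequence is: P(data | jar A) = (3/7)(4/7)(3/7) = 0.10496; P(data | jar B) = (4/5)(1/5)(4/5) = 0.128.
The prior-weighted likelihoods are 1/2 · 0.10496 = 0.052478, 1/2 · 0.128 = 0.064; summing to 0.11648.
So P(jar B | data) = (0.064) / (0.11648) = 0.54946.

0.5495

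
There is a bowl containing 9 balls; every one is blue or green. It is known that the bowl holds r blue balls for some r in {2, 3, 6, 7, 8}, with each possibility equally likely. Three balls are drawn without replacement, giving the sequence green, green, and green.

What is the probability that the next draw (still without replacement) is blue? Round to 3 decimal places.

Under each hypothesis, the probability of the observed sequence is: P(data | r = 2) = (7/9)(6/8)(5/7) = 5/12; P(data | r = 3) = (6/9)(5/8)(4/7) = 5/21; P(data | r = 6) = (3/9)(2/8)(1/7) = 1/84; P(data | r = 7) = (2/9)(1/8)(0/7) = 0; P(data | r = 8) = (1/9)(0/8) = 0.
Weighting by the prior gives 1/5 · 5/12 = 1/12, 1/5 · 5/21 = 1/21, 1/5 · 1/84 = 1/420, 1/5 · 0 = 0, 1/5 · 0 = 0; with total 2/15.
Normalising, the posterior is P(r = 2 | data) = 5/8, P(r = 3 | data) = 5/14, P(r = 6 | data) = 1/56, P(r = 7 | data) = 0, P(r = 8 | data) = 0.
Averaging over the posterior, P(blue next | data) = (1/3)(5/8) + (1/2)(5/14) + (1)(1/56) = 17/42.

0.405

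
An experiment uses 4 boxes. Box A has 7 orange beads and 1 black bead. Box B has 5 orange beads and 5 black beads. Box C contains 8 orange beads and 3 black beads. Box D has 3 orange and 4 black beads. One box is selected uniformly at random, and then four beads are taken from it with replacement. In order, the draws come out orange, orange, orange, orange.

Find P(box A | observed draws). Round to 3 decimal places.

Compute the likelihood of the observed sequence for each case: P(data | box A) = (7/8)(7/8)(7/8)(7/8) = 0.58618; P(data | box B) = (5/10)(5/10)(5/10)(5/10) = 0.0625; P(data | box C) = (8/11)(8/11)(8/11)(8/11) = 0.27976; P(data | box D) = (3/7)(3/7)(3/7)(3/7) = 0.033736.
Weighting by the prior gives 1/4 · 0.58618 = 0.14655, 1/4 · 0.0625 = 0.015625, 1/4 · 0.27976 = 0.069941, 1/4 · 0.033736 = 0.008434; summing to 0.24054.
So P(box A | data) = (0.14655) / (0.24054) = 0.60922.

0.609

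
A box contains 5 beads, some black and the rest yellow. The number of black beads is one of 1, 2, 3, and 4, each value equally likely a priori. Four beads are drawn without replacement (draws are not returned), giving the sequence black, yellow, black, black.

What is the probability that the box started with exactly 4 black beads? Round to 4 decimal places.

Compute the likelihood of the observed sequence for each case: P(data | r = 1) = (1/5)(4/4)(0/3) = 0; P(data | r = 2) = (2/5)(3/4)(1/3)(0/2) = 0; P(data | r = 3) = (3/5)(2/4)(2/3)(1/2) = 1/10; P(data | r = 4) = (4/5)(1/4)(3/3)(2/2) = 1/5.
Multiplying each by its prior: 1/4 · 0 = 0, 1/4 · 0 = 0, 1/4 · 1/10 = 1/40, 1/4 · 1/5 = 1/20; these sum to 3/40.
Hence P(r = 4 | data) = (1/20) / (3/40) = 2/3.

0.6667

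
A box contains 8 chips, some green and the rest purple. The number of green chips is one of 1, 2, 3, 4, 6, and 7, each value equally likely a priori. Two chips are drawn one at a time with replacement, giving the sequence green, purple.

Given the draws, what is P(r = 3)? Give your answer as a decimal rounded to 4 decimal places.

The likelihood of the observed sequence under each hypothesis: P(data | r = 1) = (1/8)(7/8) = 7/64; P(data | r = 2) = (2/8)(6/8) = 3/16; P(data | r = 3) = (3/8)(5/8) = 15/64; P(data | r = 4) = (4/8)(4/8) = 1/4; P(data | r = 6) = (6/8)(2/8) = 3/16; P(data | r = 7) = (7/8)(1/8) = 7/64.
The prior-weighted likelihoods are 1/6 · 7/64 = 7/384, 1/6 · 3/16 = 1/32, 1/6 · 15/64 = 5/128, 1/6 · 1/4 = 1/24, 1/6 · 3/16 = 1/32, 1/6 · 7/64 = 7/384; with total 23/128.
So P(r = 3 | data) = (5/128) / (23/128) = 5/23.

0.2174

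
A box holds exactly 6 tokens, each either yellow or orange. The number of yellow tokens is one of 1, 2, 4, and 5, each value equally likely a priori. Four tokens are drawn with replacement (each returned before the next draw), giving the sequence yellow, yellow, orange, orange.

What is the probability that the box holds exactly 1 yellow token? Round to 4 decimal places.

0.1404

Compute the likelihood of the observed sequence for each case: P(data | r = 1) = (1/6)(1/6)(5/6)(5/6) = 0.01929; P(data | r = 2) = (2/6)(2/6)(4/6)(4/6) = 0.049383; P(data | r = 4) = (4/6)(4/6)(2/6)(2/6) = 0.049383; P(data | r = 5) = (5/6)(5/6)(1/6)(1/6) = 0.01929.
Weighting by the prior gives 1/4 · 0.01929 = 0.0048225, 1/4 · 0.049383 = 0.012346, 1/4 · 0.049383 = 0.012346, 1/4 · 0.01929 = 0.0048225; summing to 0.034336.
So P(r = 1 | data) = (0.0048225) / (0.034336) = 0.14045.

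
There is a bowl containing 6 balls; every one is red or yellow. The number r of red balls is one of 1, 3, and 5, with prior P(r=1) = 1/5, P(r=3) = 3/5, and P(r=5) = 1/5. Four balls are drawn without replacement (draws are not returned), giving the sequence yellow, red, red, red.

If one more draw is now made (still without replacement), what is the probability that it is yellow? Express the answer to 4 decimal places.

Compute the likelihood of the observed sequence for each case: P(data | r = 1) = (5/6)(1/5)(0/4) = 0; P(data | r = 3) = (3/6)(3/5)(2/4)(1/3) = 1/20; P(data | r = 5) = (1/6)(5/5)(4/4)(3/3) = 1/6.
Weighting by the prior gives 1/5 · 0 = 0, 3/5 · 1/20 = 3/100, 1/5 · 1/6 = 1/30; summing to 19/300.
Normalising, the posterior is P(r = 1 | data) = 0, P(r = 3 | data) = 9/19, P(r = 5 | data) = 10/19.
The predictive probability is P(yellow next | data) = (1)(9/19) + (0)(10/19) = 9/19.

0.4737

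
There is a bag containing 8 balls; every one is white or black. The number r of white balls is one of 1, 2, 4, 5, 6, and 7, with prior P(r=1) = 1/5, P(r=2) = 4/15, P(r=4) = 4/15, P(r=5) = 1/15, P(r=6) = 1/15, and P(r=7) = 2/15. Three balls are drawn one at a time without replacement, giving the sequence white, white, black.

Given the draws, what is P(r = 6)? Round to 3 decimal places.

For each hypothesis, P(data | H) works out to: P(data | r = 1) = (1/8)(0/7) = 0; P(data | r = 2) = (2/8)(1/7)(6/6) = 1/28; P(data | r = 4) = (4/8)(3/7)(4/6) = 1/7; P(data | r = 5) = (5/8)(4/7)(3/6) = 5/28; P(data | r = 6) = (6/8)(5/7)(2/6) = 5/28; P(data | r = 7) = (7/8)(6/7)(1/6) = 1/8.
The prior-weighted likelihoods are 1/5 · 0 = 0, 4/15 · 1/28 = 1/105, 4/15 · 1/7 = 4/105, 1/15 · 5/28 = 1/84, 1/15 · 5/28 = 1/84, 2/15 · 1/8 = 1/60; these sum to 37/420.
Therefore the posterior P(r = 6 | data) = (1/84) / (37/420) = 5/37.

0.135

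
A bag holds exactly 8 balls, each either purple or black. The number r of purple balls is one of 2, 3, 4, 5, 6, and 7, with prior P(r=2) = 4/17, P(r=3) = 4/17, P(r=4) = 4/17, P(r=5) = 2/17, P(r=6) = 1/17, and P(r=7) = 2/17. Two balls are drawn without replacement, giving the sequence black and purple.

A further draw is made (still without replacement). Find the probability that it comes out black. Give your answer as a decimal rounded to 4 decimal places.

0.5439

Under each hypothesis, the probability of the observed sequence is: P(data | r = 2) = (6/8)(2/7) = 3/14; P(data | r = 3) = (5/8)(3/7) = 15/56; P(data | r = 4) = (4/8)(4/7) = 2/7; P(data | r = 5) = (3/8)(5/7) = 15/56; P(data | r = 6) = (2/8)(6/7) = 3/14; P(data | r = 7) = (1/8)(7/7) = 1/8.
The prior-weighted likelihoods are 4/17 · 3/14 = 6/119, 4/17 · 15/56 = 15/238, 4/17 · 2/7 = 8/119, 2/17 · 15/56 = 15/476, 1/17 · 3/14 = 3/238, 2/17 · 1/8 = 1/68; summing to 57/238.
Dividing through by the total gives posterior P(r = 2 | data) = 4/19, P(r = 3 | data) = 5/19, P(r = 4 | data) = 16/57, P(r = 5 | data) = 5/38, P(r = 6 | data) = 1/19, P(r = 7 | data) = 7/114.
So P(black next | data) = Σ P(black next | H) P(H | data) = (5/6)(4/19) + (2/3)(5/19) + (1/2)(16/57) + (1/3)(5/38) + (1/6)(1/19) + (0)(7/114) = 31/57.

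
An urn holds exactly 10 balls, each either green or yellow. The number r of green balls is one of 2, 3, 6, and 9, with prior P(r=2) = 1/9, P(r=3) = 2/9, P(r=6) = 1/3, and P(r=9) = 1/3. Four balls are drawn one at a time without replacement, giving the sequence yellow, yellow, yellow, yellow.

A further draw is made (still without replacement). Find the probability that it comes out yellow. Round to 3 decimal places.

Under each hypothesis, the probability of the observed sequence is: P(data | r = 2) = (8/10)(7/9)(6/8)(5/7) = 0.33333; P(data | r = 3) = (7/10)(6/9)(5/8)(4/7) = 0.16667; P(data | r = 6) = (4/10)(3/9)(2/8)(1/7) = 0.0047619; P(data | r = 9) = (1/10)(0/9) = 0.
Weighting by the prior gives 1/9 · 0.33333 = 0.037037, 2/9 · 0.16667 = 0.037037, 1/3 · 0.0047619 = 0.0015873, 1/3 · 0 = 0; these sum to 0.075661.
The posterior is then P(r = 2 | data) = 0.48951, P(r = 3 | data) = 0.48951, P(r = 6 | data) = 0.020979, P(r = 9 | data) = 0.
The predictive probability is P(yellow next | data) = (2/3)(0.48951) + (1/2)(0.48951) + (0)(0.020979) = 0.5711.

0.571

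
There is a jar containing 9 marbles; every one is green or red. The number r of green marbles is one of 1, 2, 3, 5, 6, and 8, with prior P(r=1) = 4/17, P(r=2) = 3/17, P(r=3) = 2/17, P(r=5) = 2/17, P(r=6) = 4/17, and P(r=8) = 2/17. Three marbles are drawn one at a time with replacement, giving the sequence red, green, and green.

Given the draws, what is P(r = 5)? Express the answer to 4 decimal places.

The likelihood of the observed sequence under each hypothesis: P(data | r = 1) = (8/9)(1/9)(1/9) = 0.010974; P(data | r = 2) = (7/9)(2/9)(2/9) = 0.038409; P(data | r = 3) = (6/9)(3/9)(3/9) = 0.074074; P(data | r = 5) = (4/9)(5/9)(5/9) = 0.13717; P(data | r = 6) = (3/9)(6/9)(6/9) = 0.14815; P(data | r = 8) = (1/9)(8/9)(8/9) = 0.087791.
The prior-weighted likelihoods are 4/17 · 0.010974 = 0.0025821, 3/17 · 0.038409 = 0.006778, 2/17 · 0.074074 = 0.0087146, 2/17 · 0.13717 = 0.016138, 4/17 · 0.14815 = 0.034858, 2/17 · 0.087791 = 0.010328; with total 0.0794.
Therefore the posterior P(r = 5 | data) = (0.016138) / (0.0794) = 0.20325.

0.2033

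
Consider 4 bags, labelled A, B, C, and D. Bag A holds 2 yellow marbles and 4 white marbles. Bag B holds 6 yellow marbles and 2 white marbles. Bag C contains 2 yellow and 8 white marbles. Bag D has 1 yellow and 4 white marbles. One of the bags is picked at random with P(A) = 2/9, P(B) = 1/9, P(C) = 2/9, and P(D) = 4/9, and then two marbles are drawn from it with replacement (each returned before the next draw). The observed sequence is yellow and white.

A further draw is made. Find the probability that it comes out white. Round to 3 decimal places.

0.698

Compute the likelihood of the observed sequence for each case: P(data | bag A) = (2/6)(4/6) = 0.22222; P(data | bag B) = (6/8)(2/8) = 0.1875; P(data | bag C) = (2/10)(8/10) = 0.16; P(data | bag D) = (1/5)(4/5) = 0.16.
Weighting by the prior gives 2/9 · 0.22222 = 0.049383, 1/9 · 0.1875 = 0.020833, 2/9 · 0.16 = 0.035556, 4/9 · 0.16 = 0.071111; these sum to 0.17688.
The posterior is then P(bag A | data) = 0.27918, P(bag B | data) = 0.11778, P(bag C | data) = 0.20101, P(bag D | data) = 0.40202.
The predictive probability is P(white next | data) = (2/3)(0.27918) + (1/4)(0.11778) + (4/5)(0.20101) + (4/5)(0.40202) = 0.698.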